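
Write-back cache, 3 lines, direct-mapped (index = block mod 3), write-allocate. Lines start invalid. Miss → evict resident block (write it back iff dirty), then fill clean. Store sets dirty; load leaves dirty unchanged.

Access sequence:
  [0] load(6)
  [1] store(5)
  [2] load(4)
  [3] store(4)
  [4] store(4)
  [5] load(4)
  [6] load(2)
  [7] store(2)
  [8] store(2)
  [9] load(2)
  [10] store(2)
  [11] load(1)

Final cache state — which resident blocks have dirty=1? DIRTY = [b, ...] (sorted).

  0 | R B6 → L0 miss [-]
  1 | W B5 → L2 miss [D]
  2 | R B4 → L1 miss [-]
  3 | W B4 → L1 hit [D]
  4 | W B4 → L1 hit [D]
  5 | R B4 → L1 hit [D]
  6 | R B2 → L2 miss wb→B5 [-]
  7 | W B2 → L2 hit [D]
  8 | W B2 → L2 hit [D]
  9 | R B2 → L2 hit [D]
  10 | W B2 → L2 hit [D]
  11 | R B1 → L1 miss wb→B4 [-]

DIRTY = [2]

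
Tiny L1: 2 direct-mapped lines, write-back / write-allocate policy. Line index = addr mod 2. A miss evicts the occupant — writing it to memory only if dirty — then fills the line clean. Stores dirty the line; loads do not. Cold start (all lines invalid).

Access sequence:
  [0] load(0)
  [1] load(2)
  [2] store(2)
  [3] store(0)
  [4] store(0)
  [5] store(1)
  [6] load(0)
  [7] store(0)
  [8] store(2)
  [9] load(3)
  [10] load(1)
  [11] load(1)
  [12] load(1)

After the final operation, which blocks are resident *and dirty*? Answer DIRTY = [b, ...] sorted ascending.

DIRTY = [2]

  0 | R B0 → L0 miss [-]
  1 | R B2 → L0 miss [-]
  2 | W B2 → L0 hit [D]
  3 | W B0 → L0 miss wb→B2 [D]
  4 | W B0 → L0 hit [D]
  5 | W B1 → L1 miss [D]
  6 | R B0 → L0 hit [D]
  7 | W B0 → L0 hit [D]
  8 | W B2 → L0 miss wb→B0 [D]
  9 | R B3 → L1 miss wb→B1 [-]
  10 | R B1 → L1 miss [-]
  11 | R B1 → L1 hit [-]
  12 | R B1 → L1 hit [-]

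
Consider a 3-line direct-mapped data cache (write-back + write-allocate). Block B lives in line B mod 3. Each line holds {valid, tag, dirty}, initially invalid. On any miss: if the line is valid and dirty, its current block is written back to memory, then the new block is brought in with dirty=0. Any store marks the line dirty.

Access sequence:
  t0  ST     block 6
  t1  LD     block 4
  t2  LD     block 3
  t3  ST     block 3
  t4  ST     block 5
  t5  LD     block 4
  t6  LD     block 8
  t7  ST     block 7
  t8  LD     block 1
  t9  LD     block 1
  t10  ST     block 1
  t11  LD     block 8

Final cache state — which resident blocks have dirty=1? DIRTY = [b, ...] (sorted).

DIRTY = [1, 3]

0: W B6 -> L0 miss  d=D]
1: R B4 -> L1 miss  d=-]
2: R B3 -> L0 miss wb->B6  d=-]
3: W B3 -> L0 hit  d=D]
4: W B5 -> L2 miss  d=D]
5: R B4 -> L1 hit  d=-]
6: R B8 -> L2 miss wb->B5  d=-]
7: W B7 -> L1 miss  d=D]
8: R B1 -> L1 miss wb->B7  d=-]
9: R B1 -> L1 hit  d=-]
10: W B1 -> L1 hit  d=D]
11: R B8 -> L2 hit  d=-]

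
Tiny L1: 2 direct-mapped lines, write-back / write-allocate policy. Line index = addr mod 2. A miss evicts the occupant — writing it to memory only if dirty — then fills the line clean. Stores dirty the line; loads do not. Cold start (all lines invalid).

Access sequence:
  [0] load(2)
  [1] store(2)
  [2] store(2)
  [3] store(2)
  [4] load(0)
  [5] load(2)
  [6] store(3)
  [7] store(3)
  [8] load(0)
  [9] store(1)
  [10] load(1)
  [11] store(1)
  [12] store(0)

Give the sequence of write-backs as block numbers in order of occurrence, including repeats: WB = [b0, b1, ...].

WB = [2, 3]

0: R B2 -> L0 miss  d=-]
1: W B2 -> L0 hit  d=D]
2: W B2 -> L0 hit  d=D]
3: W B2 -> L0 hit  d=D]
4: R B0 -> L0 miss wb->B2  d=-]
5: R B2 -> L0 miss  d=-]
6: W B3 -> L1 miss  d=D]
7: W B3 -> L1 hit  d=D]
8: R B0 -> L0 miss  d=-]
9: W B1 -> L1 miss wb->B3  d=D]
10: R B1 -> L1 hit  d=D]
11: W B1 -> L1 hit  d=D]
12: W B0 -> L0 hit  d=D]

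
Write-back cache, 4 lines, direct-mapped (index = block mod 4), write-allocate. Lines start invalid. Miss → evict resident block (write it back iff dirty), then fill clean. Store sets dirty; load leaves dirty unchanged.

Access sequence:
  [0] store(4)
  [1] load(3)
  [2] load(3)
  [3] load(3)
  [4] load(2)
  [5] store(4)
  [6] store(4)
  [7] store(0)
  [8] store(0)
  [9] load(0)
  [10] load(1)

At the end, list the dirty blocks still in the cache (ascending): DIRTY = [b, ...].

DIRTY = [0]

0: W B4 → L0 miss [D]
1: R B3 → L3 miss [-]
2: R B3 → L3 hit [-]
3: R B3 → L3 hit [-]
4: R B2 → L2 miss [-]
5: W B4 → L0 hit [D]
6: W B4 → L0 hit [D]
7: W B0 → L0 miss wb→B4 [D]
8: W B0 → L0 hit [D]
9: R B0 → L0 hit [D]
10: R B1 → L1 miss [-]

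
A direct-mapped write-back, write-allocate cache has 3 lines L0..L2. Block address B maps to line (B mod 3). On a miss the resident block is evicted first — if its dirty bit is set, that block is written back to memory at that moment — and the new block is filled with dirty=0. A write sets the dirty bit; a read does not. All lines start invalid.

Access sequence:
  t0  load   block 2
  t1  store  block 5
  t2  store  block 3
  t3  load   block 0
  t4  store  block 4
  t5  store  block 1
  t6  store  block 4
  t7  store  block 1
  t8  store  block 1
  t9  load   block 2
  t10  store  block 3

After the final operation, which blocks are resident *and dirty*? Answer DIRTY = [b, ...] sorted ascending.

DIRTY = [1, 3]

0: R B2 → L2 miss [-]
1: W B5 → L2 miss [D]
2: W B3 → L0 miss [D]
3: R B0 → L0 miss wb→B3 [-]
4: W B4 → L1 miss [D]
5: W B1 → L1 miss wb→B4 [D]
6: W B4 → L1 miss wb→B1 [D]
7: W B1 → L1 miss wb→B4 [D]
8: W B1 → L1 hit [D]
9: R B2 → L2 miss wb→B5 [-]
10: W B3 → L0 miss [D]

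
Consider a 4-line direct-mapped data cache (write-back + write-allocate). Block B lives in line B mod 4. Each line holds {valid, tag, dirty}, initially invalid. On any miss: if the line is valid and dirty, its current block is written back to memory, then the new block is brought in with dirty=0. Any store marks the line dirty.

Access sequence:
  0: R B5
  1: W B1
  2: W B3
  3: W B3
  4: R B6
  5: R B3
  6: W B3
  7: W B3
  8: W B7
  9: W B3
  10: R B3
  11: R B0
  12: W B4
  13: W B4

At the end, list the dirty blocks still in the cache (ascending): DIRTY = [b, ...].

DIRTY = [1, 3, 4]

0: R B5 → L1 miss [-]
1: W B1 → L1 miss [D]
2: W B3 → L3 miss [D]
3: W B3 → L3 hit [D]
4: R B6 → L2 miss [-]
5: R B3 → L3 hit [D]
6: W B3 → L3 hit [D]
7: W B3 → L3 hit [D]
8: W B7 → L3 miss wb→B3 [D]
9: W B3 → L3 miss wb→B7 [D]
10: R B3 → L3 hit [D]
11: R B0 → L0 miss [-]
12: W B4 → L0 miss [D]
13: W B4 → L0 hit [D]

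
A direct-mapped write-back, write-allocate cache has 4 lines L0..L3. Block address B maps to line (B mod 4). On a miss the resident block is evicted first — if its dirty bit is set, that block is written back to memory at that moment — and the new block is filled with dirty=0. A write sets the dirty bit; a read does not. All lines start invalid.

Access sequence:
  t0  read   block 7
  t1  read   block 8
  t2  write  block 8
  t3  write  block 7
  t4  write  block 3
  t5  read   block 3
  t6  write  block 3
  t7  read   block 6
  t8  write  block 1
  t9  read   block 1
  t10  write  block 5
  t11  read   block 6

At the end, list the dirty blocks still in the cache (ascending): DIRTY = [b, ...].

0: R B7 → L3 miss [-]
1: R B8 → L0 miss [-]
2: W B8 → L0 hit [D]
3: W B7 → L3 hit [D]
4: W B3 → L3 miss wb→B7 [D]
5: R B3 → L3 hit [D]
6: W B3 → L3 hit [D]
7: R B6 → L2 miss [-]
8: W B1 → L1 miss [D]
9: R B1 → L1 hit [D]
10: W B5 → L1 miss wb→B1 [D]
11: R B6 → L2 hit [-]

DIRTY = [3, 5, 8]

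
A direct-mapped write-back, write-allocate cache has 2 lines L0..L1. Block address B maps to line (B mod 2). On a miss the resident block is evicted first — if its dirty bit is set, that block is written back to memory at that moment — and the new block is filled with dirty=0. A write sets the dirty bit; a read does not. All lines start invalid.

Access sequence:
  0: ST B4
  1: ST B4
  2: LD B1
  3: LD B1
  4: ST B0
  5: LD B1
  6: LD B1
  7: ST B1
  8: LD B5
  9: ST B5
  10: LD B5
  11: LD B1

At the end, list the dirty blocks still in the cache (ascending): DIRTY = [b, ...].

0: W B4 → L0 miss [D]
1: W B4 → L0 hit [D]
2: R B1 → L1 miss [-]
3: R B1 → L1 hit [-]
4: W B0 → L0 miss wb→B4 [D]
5: R B1 → L1 hit [-]
6: R B1 → L1 hit [-]
7: W B1 → L1 hit [D]
8: R B5 → L1 miss wb→B1 [-]
9: W B5 → L1 hit [D]
10: R B5 → L1 hit [D]
11: R B1 → L1 miss wb→B5 [-]

DIRTY = [0]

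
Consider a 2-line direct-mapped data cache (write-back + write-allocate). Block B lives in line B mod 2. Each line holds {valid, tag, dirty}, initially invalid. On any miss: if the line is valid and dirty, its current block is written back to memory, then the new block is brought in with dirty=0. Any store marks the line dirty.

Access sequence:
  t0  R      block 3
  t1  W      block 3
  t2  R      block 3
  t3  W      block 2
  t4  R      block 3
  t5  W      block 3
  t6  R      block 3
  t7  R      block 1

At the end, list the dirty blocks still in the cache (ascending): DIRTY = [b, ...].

DIRTY = [2]

  0 | R B3 → L1 miss [-]
  1 | W B3 → L1 hit [D]
  2 | R B3 → L1 hit [D]
  3 | W B2 → L0 miss [D]
  4 | R B3 → L1 hit [D]
  5 | W B3 → L1 hit [D]
  6 | R B3 → L1 hit [D]
  7 | R B1 → L1 miss wb→B3 [-]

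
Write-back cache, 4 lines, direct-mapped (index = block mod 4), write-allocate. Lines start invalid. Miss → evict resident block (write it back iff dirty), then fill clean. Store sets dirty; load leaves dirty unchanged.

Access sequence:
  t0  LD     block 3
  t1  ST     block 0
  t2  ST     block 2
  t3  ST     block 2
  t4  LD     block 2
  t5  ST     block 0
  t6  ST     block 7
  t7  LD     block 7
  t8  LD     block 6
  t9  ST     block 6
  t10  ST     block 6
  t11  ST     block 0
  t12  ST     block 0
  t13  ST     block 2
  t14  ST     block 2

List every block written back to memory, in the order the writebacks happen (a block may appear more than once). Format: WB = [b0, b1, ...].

  0 | R B3 → L3 miss [-]
  1 | W B0 → L0 miss [D]
  2 | W B2 → L2 miss [D]
  3 | W B2 → L2 hit [D]
  4 | R B2 → L2 hit [D]
  5 | W B0 → L0 hit [D]
  6 | W B7 → L3 miss [D]
  7 | R B7 → L3 hit [D]
  8 | R B6 → L2 miss wb→B2 [-]
  9 | W B6 → L2 hit [D]
  10 | W B6 → L2 hit [D]
  11 | W B0 → L0 hit [D]
  12 | W B0 → L0 hit [D]
  13 | W B2 → L2 miss wb→B6 [D]
  14 | W B2 → L2 hit [D]

WB = [2, 6]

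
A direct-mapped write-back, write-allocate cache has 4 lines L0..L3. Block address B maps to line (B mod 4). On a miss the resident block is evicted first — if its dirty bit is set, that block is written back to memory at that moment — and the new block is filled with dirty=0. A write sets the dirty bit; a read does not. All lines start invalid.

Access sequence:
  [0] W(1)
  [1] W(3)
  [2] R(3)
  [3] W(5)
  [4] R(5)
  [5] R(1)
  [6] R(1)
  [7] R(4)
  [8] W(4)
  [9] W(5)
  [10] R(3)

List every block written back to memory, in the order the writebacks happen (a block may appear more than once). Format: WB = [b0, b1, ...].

0: W B1 -> L1 miss  d=D]
1: W B3 -> L3 miss  d=D]
2: R B3 -> L3 hit  d=D]
3: W B5 -> L1 miss wb->B1  d=D]
4: R B5 -> L1 hit  d=D]
5: R B1 -> L1 miss wb->B5  d=-]
6: R B1 -> L1 hit  d=-]
7: R B4 -> L0 miss  d=-]
8: W B4 -> L0 hit  d=D]
9: W B5 -> L1 miss  d=D]
10: R B3 -> L3 hit  d=D]

WB = [1, 5]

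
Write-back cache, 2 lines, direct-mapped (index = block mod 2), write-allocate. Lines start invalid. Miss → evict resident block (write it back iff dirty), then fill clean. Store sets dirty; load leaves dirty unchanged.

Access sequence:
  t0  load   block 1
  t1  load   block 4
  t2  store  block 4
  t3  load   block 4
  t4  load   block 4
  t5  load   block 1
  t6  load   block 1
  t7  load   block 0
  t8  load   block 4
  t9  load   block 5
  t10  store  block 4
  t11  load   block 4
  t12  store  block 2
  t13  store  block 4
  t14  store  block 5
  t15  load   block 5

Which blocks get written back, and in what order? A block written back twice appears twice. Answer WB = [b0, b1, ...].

0: R B1 -> L1 miss  d=-]
1: R B4 -> L0 miss  d=-]
2: W B4 -> L0 hit  d=D]
3: R B4 -> L0 hit  d=D]
4: R B4 -> L0 hit  d=D]
5: R B1 -> L1 hit  d=-]
6: R B1 -> L1 hit  d=-]
7: R B0 -> L0 miss wb->B4  d=-]
8: R B4 -> L0 miss  d=-]
9: R B5 -> L1 miss  d=-]
10: W B4 -> L0 hit  d=D]
11: R B4 -> L0 hit  d=D]
12: W B2 -> L0 miss wb->B4  d=D]
13: W B4 -> L0 miss wb->B2  d=D]
14: W B5 -> L1 hit  d=D]
15: R B5 -> L1 hit  d=D]

WB = [4, 4, 2]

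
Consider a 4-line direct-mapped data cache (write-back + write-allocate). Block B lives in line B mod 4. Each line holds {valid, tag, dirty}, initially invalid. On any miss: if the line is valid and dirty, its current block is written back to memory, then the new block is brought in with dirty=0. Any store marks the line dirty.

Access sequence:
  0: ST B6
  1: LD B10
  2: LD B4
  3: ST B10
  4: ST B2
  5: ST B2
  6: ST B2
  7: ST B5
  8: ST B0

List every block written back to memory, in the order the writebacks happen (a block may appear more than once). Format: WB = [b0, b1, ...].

WB = [6, 10]

  0 | W B6 → L2 miss [D]
  1 | R B10 → L2 miss wb→B6 [-]
  2 | R B4 → L0 miss [-]
  3 | W B10 → L2 hit [D]
  4 | W B2 → L2 miss wb→B10 [D]
  5 | W B2 → L2 hit [D]
  6 | W B2 → L2 hit [D]
  7 | W B5 → L1 miss [D]
  8 | W B0 → L0 miss [D]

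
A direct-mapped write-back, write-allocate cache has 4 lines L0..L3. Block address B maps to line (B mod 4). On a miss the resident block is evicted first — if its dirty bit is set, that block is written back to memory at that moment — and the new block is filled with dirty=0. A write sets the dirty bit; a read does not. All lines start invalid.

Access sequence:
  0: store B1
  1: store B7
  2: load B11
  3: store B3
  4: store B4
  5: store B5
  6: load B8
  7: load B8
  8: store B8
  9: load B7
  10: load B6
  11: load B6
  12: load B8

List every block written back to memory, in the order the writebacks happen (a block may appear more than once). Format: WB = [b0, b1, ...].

WB = [7, 1, 4, 3]

0: W B1 → L1 miss [D]
1: W B7 → L3 miss [D]
2: R B11 → L3 miss wb→B7 [-]
3: W B3 → L3 miss [D]
4: W B4 → L0 miss [D]
5: W B5 → L1 miss wb→B1 [D]
6: R B8 → L0 miss wb→B4 [-]
7: R B8 → L0 hit [-]
8: W B8 → L0 hit [D]
9: R B7 → L3 miss wb→B3 [-]
10: R B6 → L2 miss [-]
11: R B6 → L2 hit [-]
12: R B8 → L0 hit [D]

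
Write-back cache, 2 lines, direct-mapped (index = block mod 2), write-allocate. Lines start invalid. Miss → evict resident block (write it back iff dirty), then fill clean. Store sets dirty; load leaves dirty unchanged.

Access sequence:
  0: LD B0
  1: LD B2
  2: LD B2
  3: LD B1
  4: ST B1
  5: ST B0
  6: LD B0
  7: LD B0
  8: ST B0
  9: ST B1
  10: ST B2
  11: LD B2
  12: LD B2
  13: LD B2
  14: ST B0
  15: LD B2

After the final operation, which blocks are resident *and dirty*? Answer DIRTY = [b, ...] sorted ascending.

DIRTY = [1]

0: R B0 -> L0 miss  d=-]
1: R B2 -> L0 miss  d=-]
2: R B2 -> L0 hit  d=-]
3: R B1 -> L1 miss  d=-]
4: W B1 -> L1 hit  d=D]
5: W B0 -> L0 miss  d=D]
6: R B0 -> L0 hit  d=D]
7: R B0 -> L0 hit  d=D]
8: W B0 -> L0 hit  d=D]
9: W B1 -> L1 hit  d=D]
10: W B2 -> L0 miss wb->B0  d=D]
11: R B2 -> L0 hit  d=D]
12: R B2 -> L0 hit  d=D]
13: R B2 -> L0 hit  d=D]
14: W B0 -> L0 miss wb->B2  d=D]
15: R B2 -> L0 miss wb->B0  d=-]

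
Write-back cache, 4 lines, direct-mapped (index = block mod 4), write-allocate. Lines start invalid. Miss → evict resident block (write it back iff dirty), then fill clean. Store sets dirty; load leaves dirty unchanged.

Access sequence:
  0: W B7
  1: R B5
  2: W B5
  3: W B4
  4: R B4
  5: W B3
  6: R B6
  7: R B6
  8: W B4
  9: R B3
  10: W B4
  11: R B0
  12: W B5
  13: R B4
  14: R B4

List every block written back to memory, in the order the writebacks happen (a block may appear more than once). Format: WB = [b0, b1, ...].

WB = [7, 4]

0: W B7 -> L3 miss  d=D]
1: R B5 -> L1 miss  d=-]
2: W B5 -> L1 hit  d=D]
3: W B4 -> L0 miss  d=D]
4: R B4 -> L0 hit  d=D]
5: W B3 -> L3 miss wb->B7  d=D]
6: R B6 -> L2 miss  d=-]
7: R B6 -> L2 hit  d=-]
8: W B4 -> L0 hit  d=D]
9: R B3 -> L3 hit  d=D]
10: W B4 -> L0 hit  d=D]
11: R B0 -> L0 miss wb->B4  d=-]
12: W B5 -> L1 hit  d=D]
13: R B4 -> L0 miss  d=-]
14: R B4 -> L0 hit  d=-]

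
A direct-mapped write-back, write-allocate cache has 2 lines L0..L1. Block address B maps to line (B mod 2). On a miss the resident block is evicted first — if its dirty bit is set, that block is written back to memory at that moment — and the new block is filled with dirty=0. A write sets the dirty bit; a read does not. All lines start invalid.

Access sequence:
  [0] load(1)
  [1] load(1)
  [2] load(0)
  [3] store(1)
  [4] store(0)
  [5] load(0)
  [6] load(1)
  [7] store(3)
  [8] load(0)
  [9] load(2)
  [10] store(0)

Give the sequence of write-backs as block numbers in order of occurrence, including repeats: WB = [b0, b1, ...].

WB = [1, 0]

0: R B1 → L1 miss [-]
1: R B1 → L1 hit [-]
2: R B0 → L0 miss [-]
3: W B1 → L1 hit [D]
4: W B0 → L0 hit [D]
5: R B0 → L0 hit [D]
6: R B1 → L1 hit [D]
7: W B3 → L1 miss wb→B1 [D]
8: R B0 → L0 hit [D]
9: R B2 → L0 miss wb→B0 [-]
10: W B0 → L0 miss [D]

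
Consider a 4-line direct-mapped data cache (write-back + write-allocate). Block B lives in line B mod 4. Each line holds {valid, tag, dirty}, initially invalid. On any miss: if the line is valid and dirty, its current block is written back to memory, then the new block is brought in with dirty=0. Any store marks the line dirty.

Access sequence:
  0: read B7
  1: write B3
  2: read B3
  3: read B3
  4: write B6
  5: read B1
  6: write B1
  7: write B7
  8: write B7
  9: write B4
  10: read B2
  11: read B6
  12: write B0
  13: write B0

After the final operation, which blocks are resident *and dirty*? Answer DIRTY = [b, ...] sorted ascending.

DIRTY = [0, 1, 7]

  0 | R B7 → L3 miss [-]
  1 | W B3 → L3 miss [D]
  2 | R B3 → L3 hit [D]
  3 | R B3 → L3 hit [D]
  4 | W B6 → L2 miss [D]
  5 | R B1 → L1 miss [-]
  6 | W B1 → L1 hit [D]
  7 | W B7 → L3 miss wb→B3 [D]
  8 | W B7 → L3 hit [D]
  9 | W B4 → L0 miss [D]
  10 | R B2 → L2 miss wb→B6 [-]
  11 | R B6 → L2 miss [-]
  12 | W B0 → L0 miss wb→B4 [D]
  13 | W B0 → L0 hit [D]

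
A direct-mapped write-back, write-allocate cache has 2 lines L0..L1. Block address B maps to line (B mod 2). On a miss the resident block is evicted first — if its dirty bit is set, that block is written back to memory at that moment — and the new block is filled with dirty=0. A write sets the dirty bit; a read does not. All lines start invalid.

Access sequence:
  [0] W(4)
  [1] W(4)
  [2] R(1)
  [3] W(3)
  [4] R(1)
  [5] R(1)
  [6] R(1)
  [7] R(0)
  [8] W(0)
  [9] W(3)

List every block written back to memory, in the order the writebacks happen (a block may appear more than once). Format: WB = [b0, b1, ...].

0: W B4 -> L0 miss  d=D]
1: W B4 -> L0 hit  d=D]
2: R B1 -> L1 miss  d=-]
3: W B3 -> L1 miss  d=D]
4: R B1 -> L1 miss wb->B3  d=-]
5: R B1 -> L1 hit  d=-]
6: R B1 -> L1 hit  d=-]
7: R B0 -> L0 miss wb->B4  d=-]
8: W B0 -> L0 hit  d=D]
9: W B3 -> L1 miss  d=D]

WB = [3, 4]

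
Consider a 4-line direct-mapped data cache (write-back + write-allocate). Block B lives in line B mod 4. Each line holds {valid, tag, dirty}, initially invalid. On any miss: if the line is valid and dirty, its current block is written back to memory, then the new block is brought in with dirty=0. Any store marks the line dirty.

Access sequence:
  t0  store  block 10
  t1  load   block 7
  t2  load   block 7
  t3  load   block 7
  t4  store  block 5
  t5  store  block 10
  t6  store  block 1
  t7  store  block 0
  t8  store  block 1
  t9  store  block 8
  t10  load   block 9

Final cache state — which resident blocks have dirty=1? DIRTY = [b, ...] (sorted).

0: W B10 -> L2 miss  d=D]
1: R B7 -> L3 miss  d=-]
2: R B7 -> L3 hit  d=-]
3: R B7 -> L3 hit  d=-]
4: W B5 -> L1 miss  d=D]
5: W B10 -> L2 hit  d=D]
6: W B1 -> L1 miss wb->B5  d=D]
7: W B0 -> L0 miss  d=D]
8: W B1 -> L1 hit  d=D]
9: W B8 -> L0 miss wb->B0  d=D]
10: R B9 -> L1 miss wb->B1  d=-]

DIRTY = [8, 10]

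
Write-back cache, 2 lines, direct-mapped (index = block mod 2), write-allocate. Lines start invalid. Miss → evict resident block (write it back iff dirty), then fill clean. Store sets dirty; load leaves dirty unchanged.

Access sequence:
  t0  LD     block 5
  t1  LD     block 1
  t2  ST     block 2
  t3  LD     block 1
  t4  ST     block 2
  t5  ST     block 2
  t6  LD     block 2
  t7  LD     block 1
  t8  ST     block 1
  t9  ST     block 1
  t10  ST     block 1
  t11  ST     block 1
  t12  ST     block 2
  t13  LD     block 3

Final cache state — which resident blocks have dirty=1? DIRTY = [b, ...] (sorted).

0: R B5 -> L1 miss  d=-]
1: R B1 -> L1 miss  d=-]
2: W B2 -> L0 miss  d=D]
3: R B1 -> L1 hit  d=-]
4: W B2 -> L0 hit  d=D]
5: W B2 -> L0 hit  d=D]
6: R B2 -> L0 hit  d=D]
7: R B1 -> L1 hit  d=-]
8: W B1 -> L1 hit  d=D]
9: W B1 -> L1 hit  d=D]
10: W B1 -> L1 hit  d=D]
11: W B1 -> L1 hit  d=D]
12: W B2 -> L0 hit  d=D]
13: R B3 -> L1 miss wb->B1  d=-]

DIRTY = [2]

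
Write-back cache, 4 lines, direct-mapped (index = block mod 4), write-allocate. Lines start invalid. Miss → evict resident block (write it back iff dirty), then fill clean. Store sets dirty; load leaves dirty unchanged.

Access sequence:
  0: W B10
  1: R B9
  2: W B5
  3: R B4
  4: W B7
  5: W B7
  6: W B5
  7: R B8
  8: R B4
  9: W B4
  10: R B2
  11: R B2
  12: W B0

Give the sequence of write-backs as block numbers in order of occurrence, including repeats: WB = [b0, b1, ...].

WB = [10, 4]

  0 | W B10 → L2 miss [D]
  1 | R B9 → L1 miss [-]
  2 | W B5 → L1 miss [D]
  3 | R B4 → L0 miss [-]
  4 | W B7 → L3 miss [D]
  5 | W B7 → L3 hit [D]
  6 | W B5 → L1 hit [D]
  7 | R B8 → L0 miss [-]
  8 | R B4 → L0 miss [-]
  9 | W B4 → L0 hit [D]
  10 | R B2 → L2 miss wb→B10 [-]
  11 | R B2 → L2 hit [-]
  12 | W B0 → L0 miss wb→B4 [D]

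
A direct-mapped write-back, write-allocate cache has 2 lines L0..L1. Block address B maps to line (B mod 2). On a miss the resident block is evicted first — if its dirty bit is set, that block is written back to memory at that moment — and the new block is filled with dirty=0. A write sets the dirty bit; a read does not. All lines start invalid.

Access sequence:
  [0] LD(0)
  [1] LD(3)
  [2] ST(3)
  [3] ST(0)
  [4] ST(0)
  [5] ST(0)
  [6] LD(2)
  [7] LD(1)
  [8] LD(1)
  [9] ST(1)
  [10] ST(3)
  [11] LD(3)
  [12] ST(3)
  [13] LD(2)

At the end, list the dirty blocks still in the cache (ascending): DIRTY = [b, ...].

DIRTY = [3]

  0 | R B0 → L0 miss [-]
  1 | R B3 → L1 miss [-]
  2 | W B3 → L1 hit [D]
  3 | W B0 → L0 hit [D]
  4 | W B0 → L0 hit [D]
  5 | W B0 → L0 hit [D]
  6 | R B2 → L0 miss wb→B0 [-]
  7 | R B1 → L1 miss wb→B3 [-]
  8 | R B1 → L1 hit [-]
  9 | W B1 → L1 hit [D]
  10 | W B3 → L1 miss wb→B1 [D]
  11 | R B3 → L1 hit [D]
  12 | W B3 → L1 hit [D]
  13 | R B2 → L0 hit [-]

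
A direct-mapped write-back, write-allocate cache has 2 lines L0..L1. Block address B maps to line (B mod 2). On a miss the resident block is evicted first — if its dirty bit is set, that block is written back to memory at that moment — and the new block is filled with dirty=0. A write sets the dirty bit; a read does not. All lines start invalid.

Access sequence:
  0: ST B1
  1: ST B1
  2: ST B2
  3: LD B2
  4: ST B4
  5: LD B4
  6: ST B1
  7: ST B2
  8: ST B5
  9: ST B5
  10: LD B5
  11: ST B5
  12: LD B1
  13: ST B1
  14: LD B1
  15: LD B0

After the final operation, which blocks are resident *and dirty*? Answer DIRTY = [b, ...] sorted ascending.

DIRTY = [1]

0: W B1 -> L1 miss  d=D]
1: W B1 -> L1 hit  d=D]
2: W B2 -> L0 miss  d=D]
3: R B2 -> L0 hit  d=D]
4: W B4 -> L0 miss wb->B2  d=D]
5: R B4 -> L0 hit  d=D]
6: W B1 -> L1 hit  d=D]
7: W B2 -> L0 miss wb->B4  d=D]
8: W B5 -> L1 miss wb->B1  d=D]
9: W B5 -> L1 hit  d=D]
10: R B5 -> L1 hit  d=D]
11: W B5 -> L1 hit  d=D]
12: R B1 -> L1 miss wb->B5  d=-]
13: W B1 -> L1 hit  d=D]
14: R B1 -> L1 hit  d=D]
15: R B0 -> L0 miss wb->B2  d=-]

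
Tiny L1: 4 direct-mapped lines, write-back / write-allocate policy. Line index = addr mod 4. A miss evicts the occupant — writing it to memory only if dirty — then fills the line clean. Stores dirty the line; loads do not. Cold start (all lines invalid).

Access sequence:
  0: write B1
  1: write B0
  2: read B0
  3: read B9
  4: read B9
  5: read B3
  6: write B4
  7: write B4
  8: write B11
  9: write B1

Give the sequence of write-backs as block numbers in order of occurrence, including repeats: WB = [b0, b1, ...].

WB = [1, 0]

0: W B1 -> L1 miss  d=D]
1: W B0 -> L0 miss  d=D]
2: R B0 -> L0 hit  d=D]
3: R B9 -> L1 miss wb->B1  d=-]
4: R B9 -> L1 hit  d=-]
5: R B3 -> L3 miss  d=-]
6: W B4 -> L0 miss wb->B0  d=D]
7: W B4 -> L0 hit  d=D]
8: W B11 -> L3 miss  d=D]
9: W B1 -> L1 miss  d=D]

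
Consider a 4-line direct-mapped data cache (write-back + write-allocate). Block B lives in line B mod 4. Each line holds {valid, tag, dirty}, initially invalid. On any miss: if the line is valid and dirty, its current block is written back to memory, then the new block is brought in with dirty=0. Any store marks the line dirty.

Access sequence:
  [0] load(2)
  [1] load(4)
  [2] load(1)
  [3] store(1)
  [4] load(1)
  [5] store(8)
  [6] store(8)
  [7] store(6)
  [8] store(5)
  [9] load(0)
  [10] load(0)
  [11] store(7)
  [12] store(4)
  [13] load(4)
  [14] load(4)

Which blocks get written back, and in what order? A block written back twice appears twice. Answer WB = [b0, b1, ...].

WB = [1, 8]

0: R B2 → L2 miss [-]
1: R B4 → L0 miss [-]
2: R B1 → L1 miss [-]
3: W B1 → L1 hit [D]
4: R B1 → L1 hit [D]
5: W B8 → L0 miss [D]
6: W B8 → L0 hit [D]
7: W B6 → L2 miss [D]
8: W B5 → L1 miss wb→B1 [D]
9: R B0 → L0 miss wb→B8 [-]
10: R B0 → L0 hit [-]
11: W B7 → L3 miss [D]
12: W B4 → L0 miss [D]
13: R B4 → L0 hit [D]
14: R B4 → L0 hit [D]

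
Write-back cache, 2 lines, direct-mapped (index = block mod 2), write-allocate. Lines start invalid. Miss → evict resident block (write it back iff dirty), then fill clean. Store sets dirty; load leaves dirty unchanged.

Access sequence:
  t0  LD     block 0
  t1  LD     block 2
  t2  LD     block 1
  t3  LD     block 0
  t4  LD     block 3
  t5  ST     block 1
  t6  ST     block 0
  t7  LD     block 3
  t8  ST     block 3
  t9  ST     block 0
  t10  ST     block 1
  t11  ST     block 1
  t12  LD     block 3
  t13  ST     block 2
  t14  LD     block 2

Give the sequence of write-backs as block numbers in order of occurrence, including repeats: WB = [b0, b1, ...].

0: R B0 -> L0 miss  d=-]
1: R B2 -> L0 miss  d=-]
2: R B1 -> L1 miss  d=-]
3: R B0 -> L0 miss  d=-]
4: R B3 -> L1 miss  d=-]
5: W B1 -> L1 miss  d=D]
6: W B0 -> L0 hit  d=D]
7: R B3 -> L1 miss wb->B1  d=-]
8: W B3 -> L1 hit  d=D]
9: W B0 -> L0 hit  d=D]
10: W B1 -> L1 miss wb->B3  d=D]
11: W B1 -> L1 hit  d=D]
12: R B3 -> L1 miss wb->B1  d=-]
13: W B2 -> L0 miss wb->B0  d=D]
14: R B2 -> L0 hit  d=D]

WB = [1, 3, 1, 0]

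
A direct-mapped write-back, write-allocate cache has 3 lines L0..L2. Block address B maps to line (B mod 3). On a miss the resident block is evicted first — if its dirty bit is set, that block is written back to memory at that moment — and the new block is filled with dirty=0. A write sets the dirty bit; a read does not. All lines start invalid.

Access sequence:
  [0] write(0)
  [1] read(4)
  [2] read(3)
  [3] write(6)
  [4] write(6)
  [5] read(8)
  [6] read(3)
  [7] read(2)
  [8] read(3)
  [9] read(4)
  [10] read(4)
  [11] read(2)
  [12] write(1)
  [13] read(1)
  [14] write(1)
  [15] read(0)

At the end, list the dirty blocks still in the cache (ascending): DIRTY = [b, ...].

DIRTY = [1]

0: W B0 → L0 miss [D]
1: R B4 → L1 miss [-]
2: R B3 → L0 miss wb→B0 [-]
3: W B6 → L0 miss [D]
4: W B6 → L0 hit [D]
5: R B8 → L2 miss [-]
6: R B3 → L0 miss wb→B6 [-]
7: R B2 → L2 miss [-]
8: R B3 → L0 hit [-]
9: R B4 → L1 hit [-]
10: R B4 → L1 hit [-]
11: R B2 → L2 hit [-]
12: W B1 → L1 miss [D]
13: R B1 → L1 hit [D]
14: W B1 → L1 hit [D]
15: R B0 → L0 miss [-]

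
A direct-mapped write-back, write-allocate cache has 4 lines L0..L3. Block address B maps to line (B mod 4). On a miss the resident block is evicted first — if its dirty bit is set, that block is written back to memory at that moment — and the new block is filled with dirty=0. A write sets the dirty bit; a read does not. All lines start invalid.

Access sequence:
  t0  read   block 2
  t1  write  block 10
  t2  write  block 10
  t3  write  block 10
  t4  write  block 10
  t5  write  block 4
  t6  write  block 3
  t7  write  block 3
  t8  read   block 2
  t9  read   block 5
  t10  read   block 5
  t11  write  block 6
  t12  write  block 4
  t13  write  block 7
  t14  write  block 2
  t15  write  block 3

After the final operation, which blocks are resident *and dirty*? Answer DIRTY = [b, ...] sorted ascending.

0: R B2 → L2 miss [-]
1: W B10 → L2 miss [D]
2: W B10 → L2 hit [D]
3: W B10 → L2 hit [D]
4: W B10 → L2 hit [D]
5: W B4 → L0 miss [D]
6: W B3 → L3 miss [D]
7: W B3 → L3 hit [D]
8: R B2 → L2 miss wb→B10 [-]
9: R B5 → L1 miss [-]
10: R B5 → L1 hit [-]
11: W B6 → L2 miss [D]
12: W B4 → L0 hit [D]
13: W B7 → L3 miss wb→B3 [D]
14: W B2 → L2 miss wb→B6 [D]
15: W B3 → L3 miss wb→B7 [D]

DIRTY = [2, 3, 4]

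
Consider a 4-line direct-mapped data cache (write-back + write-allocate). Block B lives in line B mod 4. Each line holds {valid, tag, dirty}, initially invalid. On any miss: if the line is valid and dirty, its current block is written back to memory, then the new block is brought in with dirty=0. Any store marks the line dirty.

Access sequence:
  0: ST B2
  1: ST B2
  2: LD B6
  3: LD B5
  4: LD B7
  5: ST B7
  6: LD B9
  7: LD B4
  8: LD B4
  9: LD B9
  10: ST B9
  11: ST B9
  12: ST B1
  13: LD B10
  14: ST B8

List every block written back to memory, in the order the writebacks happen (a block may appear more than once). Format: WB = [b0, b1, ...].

  0 | W B2 → L2 miss [D]
  1 | W B2 → L2 hit [D]
  2 | R B6 → L2 miss wb→B2 [-]
  3 | R B5 → L1 miss [-]
  4 | R B7 → L3 miss [-]
  5 | W B7 → L3 hit [D]
  6 | R B9 → L1 miss [-]
  7 | R B4 → L0 miss [-]
  8 | R B4 → L0 hit [-]
  9 | R B9 → L1 hit [-]
  10 | W B9 → L1 hit [D]
  11 | W B9 → L1 hit [D]
  12 | W B1 → L1 miss wb→B9 [D]
  13 | R B10 → L2 miss [-]
  14 | W B8 → L0 miss [D]

WB = [2, 9]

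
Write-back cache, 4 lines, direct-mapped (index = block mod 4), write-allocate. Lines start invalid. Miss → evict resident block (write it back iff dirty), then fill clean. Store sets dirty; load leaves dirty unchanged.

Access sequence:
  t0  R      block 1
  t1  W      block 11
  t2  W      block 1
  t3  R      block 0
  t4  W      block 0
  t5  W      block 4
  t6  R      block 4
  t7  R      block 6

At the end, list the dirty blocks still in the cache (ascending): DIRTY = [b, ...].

0: R B1 → L1 miss [-]
1: W B11 → L3 miss [D]
2: W B1 → L1 hit [D]
3: R B0 → L0 miss [-]
4: W B0 → L0 hit [D]
5: W B4 → L0 miss wb→B0 [D]
6: R B4 → L0 hit [D]
7: R B6 → L2 miss [-]

DIRTY = [1, 4, 11]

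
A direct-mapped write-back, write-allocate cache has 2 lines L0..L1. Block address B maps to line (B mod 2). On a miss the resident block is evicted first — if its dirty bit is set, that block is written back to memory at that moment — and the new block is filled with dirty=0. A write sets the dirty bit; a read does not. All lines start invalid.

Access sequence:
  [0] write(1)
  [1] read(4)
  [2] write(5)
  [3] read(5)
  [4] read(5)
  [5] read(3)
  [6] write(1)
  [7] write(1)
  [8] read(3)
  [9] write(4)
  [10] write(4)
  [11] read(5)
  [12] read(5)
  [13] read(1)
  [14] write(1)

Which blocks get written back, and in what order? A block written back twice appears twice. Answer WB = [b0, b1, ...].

0: W B1 -> L1 miss  d=D]
1: R B4 -> L0 miss  d=-]
2: W B5 -> L1 miss wb->B1  d=D]
3: R B5 -> L1 hit  d=D]
4: R B5 -> L1 hit  d=D]
5: R B3 -> L1 miss wb->B5  d=-]
6: W B1 -> L1 miss  d=D]
7: W B1 -> L1 hit  d=D]
8: R B3 -> L1 miss wb->B1  d=-]
9: W B4 -> L0 hit  d=D]
10: W B4 -> L0 hit  d=D]
11: R B5 -> L1 miss  d=-]
12: R B5 -> L1 hit  d=-]
13: R B1 -> L1 miss  d=-]
14: W B1 -> L1 hit  d=D]

WB = [1, 5, 1]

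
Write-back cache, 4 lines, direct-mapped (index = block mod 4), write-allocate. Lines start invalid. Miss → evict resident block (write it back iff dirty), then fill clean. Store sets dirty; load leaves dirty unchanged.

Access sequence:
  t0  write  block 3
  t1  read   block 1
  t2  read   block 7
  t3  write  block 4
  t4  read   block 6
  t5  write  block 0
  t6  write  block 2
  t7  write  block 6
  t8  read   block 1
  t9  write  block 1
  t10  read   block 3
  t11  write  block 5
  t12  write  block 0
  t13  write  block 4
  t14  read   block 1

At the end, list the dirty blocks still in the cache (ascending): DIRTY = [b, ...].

0: W B3 → L3 miss [D]
1: R B1 → L1 miss [-]
2: R B7 → L3 miss wb→B3 [-]
3: W B4 → L0 miss [D]
4: R B6 → L2 miss [-]
5: W B0 → L0 miss wb→B4 [D]
6: W B2 → L2 miss [D]
7: W B6 → L2 miss wb→B2 [D]
8: R B1 → L1 hit [-]
9: W B1 → L1 hit [D]
10: R B3 → L3 miss [-]
11: W B5 → L1 miss wb→B1 [D]
12: W B0 → L0 hit [D]
13: W B4 → L0 miss wb→B0 [D]
14: R B1 → L1 miss wb→B5 [-]

DIRTY = [4, 6]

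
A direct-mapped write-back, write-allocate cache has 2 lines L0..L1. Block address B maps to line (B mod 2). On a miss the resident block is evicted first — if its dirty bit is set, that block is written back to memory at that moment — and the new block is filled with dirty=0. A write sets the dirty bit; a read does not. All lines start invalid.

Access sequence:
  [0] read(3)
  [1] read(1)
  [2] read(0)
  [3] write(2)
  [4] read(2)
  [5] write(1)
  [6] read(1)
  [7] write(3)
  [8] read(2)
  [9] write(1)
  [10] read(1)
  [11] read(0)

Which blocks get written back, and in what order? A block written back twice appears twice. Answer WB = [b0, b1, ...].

WB = [1, 3, 2]

  0 | R B3 → L1 miss [-]
  1 | R B1 → L1 miss [-]
  2 | R B0 → L0 miss [-]
  3 | W B2 → L0 miss [D]
  4 | R B2 → L0 hit [D]
  5 | W B1 → L1 hit [D]
  6 | R B1 → L1 hit [D]
  7 | W B3 → L1 miss wb→B1 [D]
  8 | R B2 → L0 hit [D]
  9 | W B1 → L1 miss wb→B3 [D]
  10 | R B1 → L1 hit [D]
  11 | R B0 → L0 miss wb→B2 [-]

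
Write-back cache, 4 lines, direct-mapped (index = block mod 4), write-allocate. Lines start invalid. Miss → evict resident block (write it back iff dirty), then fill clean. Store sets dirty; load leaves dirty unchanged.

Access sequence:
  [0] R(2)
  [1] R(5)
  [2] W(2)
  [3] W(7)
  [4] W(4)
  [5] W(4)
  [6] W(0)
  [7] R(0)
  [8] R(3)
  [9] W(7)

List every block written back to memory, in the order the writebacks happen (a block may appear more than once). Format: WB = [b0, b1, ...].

WB = [4, 7]

  0 | R B2 → L2 miss [-]
  1 | R B5 → L1 miss [-]
  2 | W B2 → L2 hit [D]
  3 | W B7 → L3 miss [D]
  4 | W B4 → L0 miss [D]
  5 | W B4 → L0 hit [D]
  6 | W B0 → L0 miss wb→B4 [D]
  7 | R B0 → L0 hit [D]
  8 | R B3 → L3 miss wb→B7 [-]
  9 | W B7 → L3 miss [D]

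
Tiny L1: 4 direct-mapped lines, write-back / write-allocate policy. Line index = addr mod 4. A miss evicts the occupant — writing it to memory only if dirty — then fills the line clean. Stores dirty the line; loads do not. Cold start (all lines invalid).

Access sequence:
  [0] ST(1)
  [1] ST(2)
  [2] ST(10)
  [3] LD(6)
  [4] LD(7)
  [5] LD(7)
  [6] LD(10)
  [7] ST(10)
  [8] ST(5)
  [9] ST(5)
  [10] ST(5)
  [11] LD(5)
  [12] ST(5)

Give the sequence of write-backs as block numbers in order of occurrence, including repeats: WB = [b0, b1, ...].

WB = [2, 10, 1]

  0 | W B1 → L1 miss [D]
  1 | W B2 → L2 miss [D]
  2 | W B10 → L2 miss wb→B2 [D]
  3 | R B6 → L2 miss wb→B10 [-]
  4 | R B7 → L3 miss [-]
  5 | R B7 → L3 hit [-]
  6 | R B10 → L2 miss [-]
  7 | W B10 → L2 hit [D]
  8 | W B5 → L1 miss wb→B1 [D]
  9 | W B5 → L1 hit [D]
  10 | W B5 → L1 hit [D]
  11 | R B5 → L1 hit [D]
  12 | W B5 → L1 hit [D]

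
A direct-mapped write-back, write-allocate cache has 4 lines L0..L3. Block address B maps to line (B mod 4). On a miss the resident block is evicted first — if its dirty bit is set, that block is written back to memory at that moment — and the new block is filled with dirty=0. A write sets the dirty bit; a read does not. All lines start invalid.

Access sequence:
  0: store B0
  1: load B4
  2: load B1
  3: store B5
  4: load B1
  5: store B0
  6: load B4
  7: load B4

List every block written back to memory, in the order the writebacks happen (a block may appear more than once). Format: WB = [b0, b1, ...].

WB = [0, 5, 0]

0: W B0 -> L0 miss  d=D]
1: R B4 -> L0 miss wb->B0  d=-]
2: R B1 -> L1 miss  d=-]
3: W B5 -> L1 miss  d=D]
4: R B1 -> L1 miss wb->B5  d=-]
5: W B0 -> L0 miss  d=D]
6: R B4 -> L0 miss wb->B0  d=-]
7: R B4 -> L0 hit  d=-]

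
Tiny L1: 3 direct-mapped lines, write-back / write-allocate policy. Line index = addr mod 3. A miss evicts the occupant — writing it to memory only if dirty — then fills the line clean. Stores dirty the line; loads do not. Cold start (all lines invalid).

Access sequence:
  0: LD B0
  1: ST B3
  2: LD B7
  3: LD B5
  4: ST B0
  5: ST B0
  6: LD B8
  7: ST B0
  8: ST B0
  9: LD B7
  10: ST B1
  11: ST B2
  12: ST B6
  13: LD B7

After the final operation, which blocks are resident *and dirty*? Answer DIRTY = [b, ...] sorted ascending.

DIRTY = [2, 6]

0: R B0 → L0 miss [-]
1: W B3 → L0 miss [D]
2: R B7 → L1 miss [-]
3: R B5 → L2 miss [-]
4: W B0 → L0 miss wb→B3 [D]
5: W B0 → L0 hit [D]
6: R B8 → L2 miss [-]
7: W B0 → L0 hit [D]
8: W B0 → L0 hit [D]
9: R B7 → L1 hit [-]
10: W B1 → L1 miss [D]
11: W B2 → L2 miss [D]
12: W B6 → L0 miss wb→B0 [D]
13: R B7 → L1 miss wb→B1 [-]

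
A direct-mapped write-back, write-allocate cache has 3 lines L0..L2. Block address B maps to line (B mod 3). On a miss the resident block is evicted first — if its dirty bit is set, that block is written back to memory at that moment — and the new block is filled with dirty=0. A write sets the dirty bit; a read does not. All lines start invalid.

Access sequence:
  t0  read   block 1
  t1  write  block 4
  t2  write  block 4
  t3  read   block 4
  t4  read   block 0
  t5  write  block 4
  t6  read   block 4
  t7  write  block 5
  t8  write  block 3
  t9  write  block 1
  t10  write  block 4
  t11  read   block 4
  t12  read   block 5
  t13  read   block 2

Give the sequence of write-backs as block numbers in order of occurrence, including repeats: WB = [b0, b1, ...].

WB = [4, 1, 5]

  0 | R B1 → L1 miss [-]
  1 | W B4 → L1 miss [D]
  2 | W B4 → L1 hit [D]
  3 | R B4 → L1 hit [D]
  4 | R B0 → L0 miss [-]
  5 | W B4 → L1 hit [D]
  6 | R B4 → L1 hit [D]
  7 | W B5 → L2 miss [D]
  8 | W B3 → L0 miss [D]
  9 | W B1 → L1 miss wb→B4 [D]
  10 | W B4 → L1 miss wb→B1 [D]
  11 | R B4 → L1 hit [D]
  12 | R B5 → L2 hit [D]
  13 | R B2 → L2 miss wb→B5 [-]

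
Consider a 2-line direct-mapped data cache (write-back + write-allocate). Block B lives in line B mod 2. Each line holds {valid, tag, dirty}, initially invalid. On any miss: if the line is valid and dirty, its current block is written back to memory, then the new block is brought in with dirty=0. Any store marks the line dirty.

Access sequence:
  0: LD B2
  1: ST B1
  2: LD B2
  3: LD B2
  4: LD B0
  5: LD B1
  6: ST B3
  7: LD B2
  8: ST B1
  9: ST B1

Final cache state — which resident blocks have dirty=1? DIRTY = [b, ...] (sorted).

  0 | R B2 → L0 miss [-]
  1 | W B1 → L1 miss [D]
  2 | R B2 → L0 hit [-]
  3 | R B2 → L0 hit [-]
  4 | R B0 → L0 miss [-]
  5 | R B1 → L1 hit [D]
  6 | W B3 → L1 miss wb→B1 [D]
  7 | R B2 → L0 miss [-]
  8 | W B1 → L1 miss wb→B3 [D]
  9 | W B1 → L1 hit [D]

DIRTY = [1]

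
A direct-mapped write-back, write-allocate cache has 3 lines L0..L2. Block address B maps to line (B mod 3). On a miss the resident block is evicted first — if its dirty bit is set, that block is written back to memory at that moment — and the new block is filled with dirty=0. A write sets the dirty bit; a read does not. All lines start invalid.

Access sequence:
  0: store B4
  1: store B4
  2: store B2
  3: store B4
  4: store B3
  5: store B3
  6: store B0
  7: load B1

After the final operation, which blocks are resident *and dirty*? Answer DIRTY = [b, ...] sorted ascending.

DIRTY = [0, 2]

0: W B4 -> L1 miss  d=D]
1: W B4 -> L1 hit  d=D]
2: W B2 -> L2 miss  d=D]
3: W B4 -> L1 hit  d=D]
4: W B3 -> L0 miss  d=D]
5: W B3 -> L0 hit  d=D]
6: W B0 -> L0 miss wb->B3  d=D]
7: R B1 -> L1 miss wb->B4  d=-]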